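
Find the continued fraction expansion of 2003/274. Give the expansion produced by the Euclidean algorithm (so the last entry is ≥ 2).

[7; 3, 4, 2, 9]

2003 = 7*274 + 85
274 = 3*85 + 19
85 = 4*19 + 9
19 = 2*9 + 1
9 = 9*1 + 0  (stop)
So 2003/274 = [7; 3, 4, 2, 9].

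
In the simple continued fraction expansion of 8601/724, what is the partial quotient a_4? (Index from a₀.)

8601 = 11·724 + 637   →  a_0 = 11
724 = 1·637 + 87   →  a_1 = 1
637 = 7·87 + 28   →  a_2 = 7
87 = 3·28 + 3   →  a_3 = 3
28 = 9·3 + 1   →  a_4 = 9

9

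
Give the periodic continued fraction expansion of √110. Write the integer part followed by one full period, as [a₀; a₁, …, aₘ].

a₀ = ⌊√110⌋ = 10.
With m₀=0, d₀=1 and mₖ₊₁ = dₖaₖ − mₖ, dₖ₊₁ = (n − mₖ₊₁²)/dₖ, aₖ₊₁ = ⌊(a₀+mₖ₊₁)/dₖ₊₁⌋:
  k=1: m=10, d=10, a=2
  k=2: m=10, d=1, a=20
d=1 and a=2a₀=20 at k=2, so the next step gives (m, d) = (10, 10) again — its k=1 value — and the period has length 2.

[10; 2, 20]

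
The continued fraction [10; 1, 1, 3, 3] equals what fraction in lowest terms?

Fold from the inside: start with 3/1.
  3 + 1/3 = 10/3
  1 + 3/10 = 13/10
  1 + 10/13 = 23/13
  10 + 13/23 = 243/23

243/23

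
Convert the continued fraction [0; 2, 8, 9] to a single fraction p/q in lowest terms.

73/155

Fold from the inside: start with 9/1.
  8 + 1/9 = 73/9
  2 + 9/73 = 155/73
  0 + 73/155 = 73/155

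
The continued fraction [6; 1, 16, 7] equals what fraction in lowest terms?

Fold from the inside: start with 7/1.
  16 + 1/7 = 113/7
  1 + 7/113 = 120/113
  6 + 113/120 = 833/120

833/120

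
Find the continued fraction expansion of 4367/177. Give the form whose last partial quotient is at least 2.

4367 = 24×177 + 119
177 = 1×119 + 58
119 = 2×58 + 3
58 = 19×3 + 1
3 = 3×1 + 0  (stop)
So 4367/177 = [24; 1, 2, 19, 3].

[24; 1, 2, 19, 3]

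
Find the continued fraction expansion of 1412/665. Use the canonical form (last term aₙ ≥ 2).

1412 = 2·665 + 82
665 = 8·82 + 9
82 = 9·9 + 1
9 = 9·1 + 0  (stop)
So 1412/665 = [2; 8, 9, 9].

[2; 8, 9, 9]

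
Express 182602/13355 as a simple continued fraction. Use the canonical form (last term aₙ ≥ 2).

182602 = 13×13355 + 8987
13355 = 1×8987 + 4368
8987 = 2×4368 + 251
4368 = 17×251 + 101
251 = 2×101 + 49
101 = 2×49 + 3
49 = 16×3 + 1
3 = 3×1 + 0  (stop)
So 182602/13355 = [13; 1, 2, 17, 2, 2, 16, 3].

[13; 1, 2, 17, 2, 2, 16, 3]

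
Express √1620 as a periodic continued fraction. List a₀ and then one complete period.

a₀ = ⌊√1620⌋ = 40.
With m₀=0, d₀=1 and mₖ₊₁ = dₖaₖ − mₖ, dₖ₊₁ = (n − mₖ₊₁²)/dₖ, aₖ₊₁ = ⌊(a₀+mₖ₊₁)/dₖ₊₁⌋:
  k=1: m=40, d=20, a=4
  k=2: m=40, d=1, a=80
d=1 and a=2a₀=80 at k=2, so the next step gives (m, d) = (40, 20) again — its k=1 value — and the period has length 2.

[40; 4, 80]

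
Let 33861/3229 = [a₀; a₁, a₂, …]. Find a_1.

33861 = 10·3229 + 1571   →  a_0 = 10
3229 = 2·1571 + 87   →  a_1 = 2

2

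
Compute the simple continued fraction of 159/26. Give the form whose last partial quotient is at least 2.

[6; 8, 1, 2]

159 = 6*26 + 3
26 = 8*3 + 2
3 = 1*2 + 1
2 = 2*1 + 0  (stop)
So 159/26 = [6; 8, 1, 2].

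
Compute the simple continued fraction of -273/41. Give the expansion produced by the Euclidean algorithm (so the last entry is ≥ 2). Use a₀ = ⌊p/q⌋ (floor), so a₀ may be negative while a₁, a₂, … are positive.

[-7; 2, 1, 13]

-273 = -7*41 + 14
41 = 2*14 + 13
14 = 1*13 + 1
13 = 13*1 + 0  (stop)
So -273/41 = [-7; 2, 1, 13].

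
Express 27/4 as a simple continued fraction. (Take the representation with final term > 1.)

[6; 1, 3]

27 = 6×4 + 3
4 = 1×3 + 1
3 = 3×1 + 0  (stop)
So 27/4 = [6; 1, 3].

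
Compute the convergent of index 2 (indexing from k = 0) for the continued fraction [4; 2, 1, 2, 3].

Using pₖ = aₖpₖ₋₁ + pₖ₋₂, qₖ = aₖqₖ₋₁ + qₖ₋₂ (with p₋₁=1, p₋₂=0, q₋₁=0, q₋₂=1):
  k=0: a=4, p=4, q=1
  k=1: a=2, p=9, q=2
  k=2: a=1, p=13, q=3

13/3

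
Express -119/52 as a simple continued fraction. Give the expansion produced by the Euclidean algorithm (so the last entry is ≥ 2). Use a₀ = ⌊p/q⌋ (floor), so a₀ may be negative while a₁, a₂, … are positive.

-119 = -3*52 + 37
52 = 1*37 + 15
37 = 2*15 + 7
15 = 2*7 + 1
7 = 7*1 + 0  (stop)
So -119/52 = [-3; 1, 2, 2, 7].

[-3; 1, 2, 2, 7]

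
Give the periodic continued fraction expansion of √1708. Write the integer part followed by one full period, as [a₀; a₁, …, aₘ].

a₀ = ⌊√1708⌋ = 41.

[41; 3, 20, 3, 82]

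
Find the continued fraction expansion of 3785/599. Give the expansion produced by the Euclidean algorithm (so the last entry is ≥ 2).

3785 = 6×599 + 191
599 = 3×191 + 26
191 = 7×26 + 9
26 = 2×9 + 8
9 = 1×8 + 1
8 = 8×1 + 0  (stop)
So 3785/599 = [6; 3, 7, 2, 1, 8].

[6; 3, 7, 2, 1, 8]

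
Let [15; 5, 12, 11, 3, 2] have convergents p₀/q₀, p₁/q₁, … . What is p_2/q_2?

927/61

Using pₖ = aₖpₖ₋₁ + pₖ₋₂, qₖ = aₖqₖ₋₁ + qₖ₋₂ (with p₋₁=1, p₋₂=0, q₋₁=0, q₋₂=1):
  k=0: a=15, p=15, q=1
  k=1: a=5, p=76, q=5
  k=2: a=12, p=927, q=61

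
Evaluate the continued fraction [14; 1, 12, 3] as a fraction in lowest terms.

Using pₖ = aₖpₖ₋₁ + pₖ₋₂ and qₖ = aₖqₖ₋₁ + qₖ₋₂:
  k=0: a=14, p=14, q=1
  k=1: a=1, p=15, q=1
  k=2: a=12, p=194, q=13
  k=3: a=3, p=597, q=40

597/40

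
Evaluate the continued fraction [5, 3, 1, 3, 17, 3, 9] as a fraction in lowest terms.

Fold from the inside: start with 9/1.
  3 + 1/9 = 28/9
  17 + 9/28 = 485/28
  3 + 28/485 = 1483/485
  1 + 485/1483 = 1968/1483
  3 + 1483/1968 = 7387/1968
  5 + 1968/7387 = 38903/7387

38903/7387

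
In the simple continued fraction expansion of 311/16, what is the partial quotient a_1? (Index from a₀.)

2

311 = 19·16 + 7   →  a_0 = 19
16 = 2·7 + 2   →  a_1 = 2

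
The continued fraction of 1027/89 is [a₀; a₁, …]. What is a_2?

1

1027 = 11·89 + 48   →  a_0 = 11
89 = 1·48 + 41   →  a_1 = 1
48 = 1·41 + 7   →  a_2 = 1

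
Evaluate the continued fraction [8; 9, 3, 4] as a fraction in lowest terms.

Fold from the inside: start with 4/1.
  3 + 1/4 = 13/4
  9 + 4/13 = 121/13
  8 + 13/121 = 981/121

981/121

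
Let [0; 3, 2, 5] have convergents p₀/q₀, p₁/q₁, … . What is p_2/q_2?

Using pₖ = aₖpₖ₋₁ + pₖ₋₂, qₖ = aₖqₖ₋₁ + qₖ₋₂ (with p₋₁=1, p₋₂=0, q₋₁=0, q₋₂=1):
  k=0: a=0, p=0, q=1
  k=1: a=3, p=1, q=3
  k=2: a=2, p=2, q=7

2/7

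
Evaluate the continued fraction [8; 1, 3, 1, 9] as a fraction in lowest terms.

Fold from the inside: start with 9/1.
  1 + 1/9 = 10/9
  3 + 9/10 = 39/10
  1 + 10/39 = 49/39
  8 + 39/49 = 431/49

431/49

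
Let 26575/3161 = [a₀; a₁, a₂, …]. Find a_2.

2

26575 = 8·3161 + 1287   →  a_0 = 8
3161 = 2·1287 + 587   →  a_1 = 2
1287 = 2·587 + 113   →  a_2 = 2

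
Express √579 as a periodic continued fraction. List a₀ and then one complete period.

a₀ = ⌊√579⌋ = 24.

[24; 16, 48]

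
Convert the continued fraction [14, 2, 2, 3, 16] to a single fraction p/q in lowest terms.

3992/277

Fold from the inside: start with 16/1.
  3 + 1/16 = 49/16
  2 + 16/49 = 114/49
  2 + 49/114 = 277/114
  14 + 114/277 = 3992/277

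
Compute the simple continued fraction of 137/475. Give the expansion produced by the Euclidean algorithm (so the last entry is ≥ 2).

[0; 3, 2, 7, 9]

137 = 0×475 + 137
475 = 3×137 + 64
137 = 2×64 + 9
64 = 7×9 + 1
9 = 9×1 + 0  (stop)
So 137/475 = [0; 3, 2, 7, 9].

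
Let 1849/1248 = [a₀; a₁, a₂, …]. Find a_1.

2

1849 = 1·1248 + 601   →  a_0 = 1
1248 = 2·601 + 46   →  a_1 = 2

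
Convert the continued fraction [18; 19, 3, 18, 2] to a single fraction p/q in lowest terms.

39425/2184

Fold from the inside: start with 2/1.
  18 + 1/2 = 37/2
  3 + 2/37 = 113/37
  19 + 37/113 = 2184/113
  18 + 113/2184 = 39425/2184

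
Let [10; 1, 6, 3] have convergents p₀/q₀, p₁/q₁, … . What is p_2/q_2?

76/7

Using pₖ = aₖpₖ₋₁ + pₖ₋₂, qₖ = aₖqₖ₋₁ + qₖ₋₂ (with p₋₁=1, p₋₂=0, q₋₁=0, q₋₂=1):
  k=0: a=10, p=10, q=1
  k=1: a=1, p=11, q=1
  k=2: a=6, p=76, q=7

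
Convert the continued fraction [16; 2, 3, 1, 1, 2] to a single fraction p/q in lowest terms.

Using pₖ = aₖpₖ₋₁ + pₖ₋₂ and qₖ = aₖqₖ₋₁ + qₖ₋₂:
  k=0: a=16, p=16, q=1
  k=1: a=2, p=33, q=2
  k=2: a=3, p=115, q=7
  k=3: a=1, p=148, q=9
  k=4: a=1, p=263, q=16
  k=5: a=2, p=674, q=41

674/41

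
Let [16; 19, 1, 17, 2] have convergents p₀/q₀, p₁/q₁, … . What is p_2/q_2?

321/20

Using pₖ = aₖpₖ₋₁ + pₖ₋₂, qₖ = aₖqₖ₋₁ + qₖ₋₂ (with p₋₁=1, p₋₂=0, q₋₁=0, q₋₂=1):
  k=0: a=16, p=16, q=1
  k=1: a=19, p=305, q=19
  k=2: a=1, p=321, q=20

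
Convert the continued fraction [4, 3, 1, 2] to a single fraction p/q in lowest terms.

47/11

Using pₖ = aₖpₖ₋₁ + pₖ₋₂ and qₖ = aₖqₖ₋₁ + qₖ₋₂:
  k=0: a=4, p=4, q=1
  k=1: a=3, p=13, q=3
  k=2: a=1, p=17, q=4
  k=3: a=2, p=47, q=11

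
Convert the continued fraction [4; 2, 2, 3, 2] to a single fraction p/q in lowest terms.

172/39

Using pₖ = aₖpₖ₋₁ + pₖ₋₂ and qₖ = aₖqₖ₋₁ + qₖ₋₂:
  k=0: a=4, p=4, q=1
  k=1: a=2, p=9, q=2
  k=2: a=2, p=22, q=5
  k=3: a=3, p=75, q=17
  k=4: a=2, p=172, q=39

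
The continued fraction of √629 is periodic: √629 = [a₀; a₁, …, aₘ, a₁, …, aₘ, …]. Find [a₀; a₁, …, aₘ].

[25; 12, 1, 1, 12, 50]

a₀ = ⌊√629⌋ = 25.
With m₀=0, d₀=1 and mₖ₊₁ = dₖaₖ − mₖ, dₖ₊₁ = (n − mₖ₊₁²)/dₖ, aₖ₊₁ = ⌊(a₀+mₖ₊₁)/dₖ₊₁⌋:
  k=1: m=25, d=4, a=12
  k=2: m=23, d=25, a=1
  k=3: m=2, d=25, a=1
  k=4: m=23, d=4, a=12
  k=5: m=25, d=1, a=50
d=1 and a=2a₀=50 at k=5, so the next step gives (m, d) = (25, 4) again — its k=1 value — and the period has length 5.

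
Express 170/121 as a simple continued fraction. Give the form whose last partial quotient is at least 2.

170 = 1·121 + 49
121 = 2·49 + 23
49 = 2·23 + 3
23 = 7·3 + 2
3 = 1·2 + 1
2 = 2·1 + 0  (stop)
So 170/121 = [1; 2, 2, 7, 1, 2].

[1; 2, 2, 7, 1, 2]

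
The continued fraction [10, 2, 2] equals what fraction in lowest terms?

Fold from the inside: start with 2/1.
  2 + 1/2 = 5/2
  10 + 2/5 = 52/5

52/5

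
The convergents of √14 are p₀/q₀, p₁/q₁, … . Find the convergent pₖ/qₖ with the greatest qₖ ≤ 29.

√14 = [3; 1, 2, 1, 6, …] (period length 4).
Convergents:
  p_0/q_0 = 3/1
  p_1/q_1 = 4/1
  p_2/q_2 = 11/3
  p_3/q_3 = 15/4
  p_4/q_4 = 101/27
  p_5/q_5 = 116/31
q_4 = 27 ≤ 29 < 31 = q_5, so the answer is 101/27.

101/27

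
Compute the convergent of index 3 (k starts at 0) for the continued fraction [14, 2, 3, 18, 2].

Using pₖ = aₖpₖ₋₁ + pₖ₋₂, qₖ = aₖqₖ₋₁ + qₖ₋₂ (with p₋₁=1, p₋₂=0, q₋₁=0, q₋₂=1):
  k=0: a=14, p=14, q=1
  k=1: a=2, p=29, q=2
  k=2: a=3, p=101, q=7
  k=3: a=18, p=1847, q=128

1847/128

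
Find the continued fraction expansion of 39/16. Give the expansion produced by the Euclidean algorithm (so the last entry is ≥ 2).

39 = 2*16 + 7
16 = 2*7 + 2
7 = 3*2 + 1
2 = 2*1 + 0  (stop)
So 39/16 = [2; 2, 3, 2].

[2; 2, 3, 2]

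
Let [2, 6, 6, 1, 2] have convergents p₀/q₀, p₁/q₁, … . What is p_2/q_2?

80/37

Using pₖ = aₖpₖ₋₁ + pₖ₋₂, qₖ = aₖqₖ₋₁ + qₖ₋₂ (with p₋₁=1, p₋₂=0, q₋₁=0, q₋₂=1):
  k=0: a=2, p=2, q=1
  k=1: a=6, p=13, q=6
  k=2: a=6, p=80, q=37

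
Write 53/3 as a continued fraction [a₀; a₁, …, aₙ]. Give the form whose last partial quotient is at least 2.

53 = 17*3 + 2
3 = 1*2 + 1
2 = 2*1 + 0  (stop)
So 53/3 = [17; 1, 2].

[17; 1, 2]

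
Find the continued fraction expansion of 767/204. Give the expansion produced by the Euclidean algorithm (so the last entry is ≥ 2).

[3; 1, 3, 6, 8]

767 = 3*204 + 155
204 = 1*155 + 49
155 = 3*49 + 8
49 = 6*8 + 1
8 = 8*1 + 0  (stop)
So 767/204 = [3; 1, 3, 6, 8].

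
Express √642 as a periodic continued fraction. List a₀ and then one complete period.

[25; 2, 1, 24, 1, 2, 50]

a₀ = ⌊√642⌋ = 25.
With m₀=0, d₀=1 and mₖ₊₁ = dₖaₖ − mₖ, dₖ₊₁ = (n − mₖ₊₁²)/dₖ, aₖ₊₁ = ⌊(a₀+mₖ₊₁)/dₖ₊₁⌋:
  k=1: m=25, d=17, a=2
  k=2: m=9, d=33, a=1
  k=3: m=24, d=2, a=24
  k=4: m=24, d=33, a=1
  k=5: m=9, d=17, a=2
  k=6: m=25, d=1, a=50
d=1 and a=2a₀=50 at k=6, so the next step gives (m, d) = (25, 17) again — its k=1 value — and the period has length 6.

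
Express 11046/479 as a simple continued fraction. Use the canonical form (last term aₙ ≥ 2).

11046 = 23*479 + 29
479 = 16*29 + 15
29 = 1*15 + 14
15 = 1*14 + 1
14 = 14*1 + 0  (stop)
So 11046/479 = [23; 16, 1, 1, 14].

[23; 16, 1, 1, 14]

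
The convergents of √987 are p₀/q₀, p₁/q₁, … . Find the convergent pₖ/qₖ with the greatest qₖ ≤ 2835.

47439/1510

√987 = [31; 2, 2, 2, 62, …] (period length 4).
Convergents:
  p_0/q_0 = 31/1
  p_1/q_1 = 63/2
  p_2/q_2 = 157/5
  p_3/q_3 = 377/12
  p_4/q_4 = 23531/749
  p_5/q_5 = 47439/1510
  p_6/q_6 = 118409/3769
q_5 = 1510 ≤ 2835 < 3769 = q_6, so the answer is 47439/1510.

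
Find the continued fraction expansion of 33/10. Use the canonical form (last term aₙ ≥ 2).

33 = 3·10 + 3
10 = 3·3 + 1
3 = 3·1 + 0  (stop)
So 33/10 = [3; 3, 3].

[3; 3, 3]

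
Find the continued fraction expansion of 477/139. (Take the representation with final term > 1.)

477 = 3·139 + 60
139 = 2·60 + 19
60 = 3·19 + 3
19 = 6·3 + 1
3 = 3·1 + 0  (stop)
So 477/139 = [3; 2, 3, 6, 3].

[3; 2, 3, 6, 3]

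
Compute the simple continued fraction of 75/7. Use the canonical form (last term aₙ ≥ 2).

75 = 10×7 + 5
7 = 1×5 + 2
5 = 2×2 + 1
2 = 2×1 + 0  (stop)
So 75/7 = [10; 1, 2, 2].

[10; 1, 2, 2]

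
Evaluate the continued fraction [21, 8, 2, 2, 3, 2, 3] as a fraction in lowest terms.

23801/1127

Fold from the inside: start with 3/1.
  2 + 1/3 = 7/3
  3 + 3/7 = 24/7
  2 + 7/24 = 55/24
  2 + 24/55 = 134/55
  8 + 55/134 = 1127/134
  21 + 134/1127 = 23801/1127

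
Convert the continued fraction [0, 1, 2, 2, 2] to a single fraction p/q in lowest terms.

Fold from the inside: start with 2/1.
  2 + 1/2 = 5/2
  2 + 2/5 = 12/5
  1 + 5/12 = 17/12
  0 + 12/17 = 12/17

12/17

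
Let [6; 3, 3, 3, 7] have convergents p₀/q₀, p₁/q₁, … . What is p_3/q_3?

208/33

Using pₖ = aₖpₖ₋₁ + pₖ₋₂, qₖ = aₖqₖ₋₁ + qₖ₋₂ (with p₋₁=1, p₋₂=0, q₋₁=0, q₋₂=1):
  k=0: a=6, p=6, q=1
  k=1: a=3, p=19, q=3
  k=2: a=3, p=63, q=10
  k=3: a=3, p=208, q=33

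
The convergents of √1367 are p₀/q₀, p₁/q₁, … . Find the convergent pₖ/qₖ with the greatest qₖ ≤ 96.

√1367 = [36; 1, 35, 1, 72, …] (period length 4).
Convergents:
  p_0/q_0 = 36/1
  p_1/q_1 = 37/1
  p_2/q_2 = 1331/36
  p_3/q_3 = 1368/37
  p_4/q_4 = 99827/2700
q_3 = 37 ≤ 96 < 2700 = q_4, so the answer is 1368/37.

1368/37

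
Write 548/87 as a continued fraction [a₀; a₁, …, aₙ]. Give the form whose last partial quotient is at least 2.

548 = 6·87 + 26
87 = 3·26 + 9
26 = 2·9 + 8
9 = 1·8 + 1
8 = 8·1 + 0  (stop)
So 548/87 = [6; 3, 2, 1, 8].

[6; 3, 2, 1, 8]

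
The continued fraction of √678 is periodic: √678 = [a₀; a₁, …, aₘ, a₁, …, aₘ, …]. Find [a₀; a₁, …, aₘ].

[26; 26, 52]

a₀ = ⌊√678⌋ = 26.
With m₀=0, d₀=1 and mₖ₊₁ = dₖaₖ − mₖ, dₖ₊₁ = (n − mₖ₊₁²)/dₖ, aₖ₊₁ = ⌊(a₀+mₖ₊₁)/dₖ₊₁⌋:
  k=1: m=26, d=2, a=26
  k=2: m=26, d=1, a=52
d=1 and a=2a₀=52 at k=2, so the next step gives (m, d) = (26, 2) again — its k=1 value — and the period has length 2.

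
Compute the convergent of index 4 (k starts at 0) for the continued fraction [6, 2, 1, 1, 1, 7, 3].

Using pₖ = aₖpₖ₋₁ + pₖ₋₂, qₖ = aₖqₖ₋₁ + qₖ₋₂ (with p₋₁=1, p₋₂=0, q₋₁=0, q₋₂=1):
  k=0: a=6, p=6, q=1
  k=1: a=2, p=13, q=2
  k=2: a=1, p=19, q=3
  k=3: a=1, p=32, q=5
  k=4: a=1, p=51, q=8

51/8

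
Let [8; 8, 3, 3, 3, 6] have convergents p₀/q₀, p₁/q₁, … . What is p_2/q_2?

Using pₖ = aₖpₖ₋₁ + pₖ₋₂, qₖ = aₖqₖ₋₁ + qₖ₋₂ (with p₋₁=1, p₋₂=0, q₋₁=0, q₋₂=1):
  k=0: a=8, p=8, q=1
  k=1: a=8, p=65, q=8
  k=2: a=3, p=203, q=25

203/25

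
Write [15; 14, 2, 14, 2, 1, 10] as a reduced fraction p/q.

207335/13759

Using pₖ = aₖpₖ₋₁ + pₖ₋₂ and qₖ = aₖqₖ₋₁ + qₖ₋₂:
  k=0: a=15, p=15, q=1
  k=1: a=14, p=211, q=14
  k=2: a=2, p=437, q=29
  k=3: a=14, p=6329, q=420
  k=4: a=2, p=13095, q=869
  k=5: a=1, p=19424, q=1289
  k=6: a=10, p=207335, q=13759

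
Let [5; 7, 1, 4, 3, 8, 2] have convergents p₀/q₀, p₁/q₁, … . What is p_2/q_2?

41/8

Using pₖ = aₖpₖ₋₁ + pₖ₋₂, qₖ = aₖqₖ₋₁ + qₖ₋₂ (with p₋₁=1, p₋₂=0, q₋₁=0, q₋₂=1):
  k=0: a=5, p=5, q=1
  k=1: a=7, p=36, q=7
  k=2: a=1, p=41, q=8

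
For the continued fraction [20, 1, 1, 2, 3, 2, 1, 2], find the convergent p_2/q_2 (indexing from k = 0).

41/2

Using pₖ = aₖpₖ₋₁ + pₖ₋₂, qₖ = aₖqₖ₋₁ + qₖ₋₂ (with p₋₁=1, p₋₂=0, q₋₁=0, q₋₂=1):
  k=0: a=20, p=20, q=1
  k=1: a=1, p=21, q=1
  k=2: a=1, p=41, q=2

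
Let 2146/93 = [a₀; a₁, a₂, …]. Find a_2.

2146 = 23·93 + 7   →  a_0 = 23
93 = 13·7 + 2   →  a_1 = 13
7 = 3·2 + 1   →  a_2 = 3

3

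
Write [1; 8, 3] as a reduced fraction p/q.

28/25

Using pₖ = aₖpₖ₋₁ + pₖ₋₂ and qₖ = aₖqₖ₋₁ + qₖ₋₂:
  k=0: a=1, p=1, q=1
  k=1: a=8, p=9, q=8
  k=2: a=3, p=28, q=25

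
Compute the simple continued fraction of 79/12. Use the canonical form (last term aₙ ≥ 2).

79 = 6*12 + 7
12 = 1*7 + 5
7 = 1*5 + 2
5 = 2*2 + 1
2 = 2*1 + 0  (stop)
So 79/12 = [6; 1, 1, 2, 2].

[6; 1, 1, 2, 2]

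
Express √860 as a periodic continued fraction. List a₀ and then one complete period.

[29; 3, 14, 3, 58]

a₀ = ⌊√860⌋ = 29.
With m₀=0, d₀=1 and mₖ₊₁ = dₖaₖ − mₖ, dₖ₊₁ = (n − mₖ₊₁²)/dₖ, aₖ₊₁ = ⌊(a₀+mₖ₊₁)/dₖ₊₁⌋:
  k=1: m=29, d=19, a=3
  k=2: m=28, d=4, a=14
  k=3: m=28, d=19, a=3
  k=4: m=29, d=1, a=58
d=1 and a=2a₀=58 at k=4, so the next step gives (m, d) = (29, 19) again — its k=1 value — and the period has length 4.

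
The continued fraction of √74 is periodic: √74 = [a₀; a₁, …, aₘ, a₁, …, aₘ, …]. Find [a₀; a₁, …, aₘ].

[8; 1, 1, 1, 1, 16]

a₀ = ⌊√74⌋ = 8.
With m₀=0, d₀=1 and mₖ₊₁ = dₖaₖ − mₖ, dₖ₊₁ = (n − mₖ₊₁²)/dₖ, aₖ₊₁ = ⌊(a₀+mₖ₊₁)/dₖ₊₁⌋:
  k=1: m=8, d=10, a=1
  k=2: m=2, d=7, a=1
  k=3: m=5, d=7, a=1
  k=4: m=2, d=10, a=1
  k=5: m=8, d=1, a=16
d=1 and a=2a₀=16 at k=5, so the next step gives (m, d) = (8, 10) again — its k=1 value — and the period has length 5.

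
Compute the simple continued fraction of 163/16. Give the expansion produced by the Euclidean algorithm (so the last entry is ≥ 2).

[10; 5, 3]

163 = 10*16 + 3
16 = 5*3 + 1
3 = 3*1 + 0  (stop)
So 163/16 = [10; 5, 3].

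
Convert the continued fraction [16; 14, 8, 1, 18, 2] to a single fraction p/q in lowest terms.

79149/4925

Fold from the inside: start with 2/1.
  18 + 1/2 = 37/2
  1 + 2/37 = 39/37
  8 + 37/39 = 349/39
  14 + 39/349 = 4925/349
  16 + 349/4925 = 79149/4925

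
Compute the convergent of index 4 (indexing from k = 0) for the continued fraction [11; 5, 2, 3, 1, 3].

548/49

Using pₖ = aₖpₖ₋₁ + pₖ₋₂, qₖ = aₖqₖ₋₁ + qₖ₋₂ (with p₋₁=1, p₋₂=0, q₋₁=0, q₋₂=1):
  k=0: a=11, p=11, q=1
  k=1: a=5, p=56, q=5
  k=2: a=2, p=123, q=11
  k=3: a=3, p=425, q=38
  k=4: a=1, p=548, q=49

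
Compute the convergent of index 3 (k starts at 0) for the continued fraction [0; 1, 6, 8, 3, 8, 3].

49/57

Using pₖ = aₖpₖ₋₁ + pₖ₋₂, qₖ = aₖqₖ₋₁ + qₖ₋₂ (with p₋₁=1, p₋₂=0, q₋₁=0, q₋₂=1):
  k=0: a=0, p=0, q=1
  k=1: a=1, p=1, q=1
  k=2: a=6, p=6, q=7
  k=3: a=8, p=49, q=57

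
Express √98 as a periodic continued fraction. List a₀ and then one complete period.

[9; 1, 8, 1, 18]

a₀ = ⌊√98⌋ = 9.
With m₀=0, d₀=1 and mₖ₊₁ = dₖaₖ − mₖ, dₖ₊₁ = (n − mₖ₊₁²)/dₖ, aₖ₊₁ = ⌊(a₀+mₖ₊₁)/dₖ₊₁⌋:
  k=1: m=9, d=17, a=1
  k=2: m=8, d=2, a=8
  k=3: m=8, d=17, a=1
  k=4: m=9, d=1, a=18
d=1 and a=2a₀=18 at k=4, so the next step gives (m, d) = (9, 17) again — its k=1 value — and the period has length 4.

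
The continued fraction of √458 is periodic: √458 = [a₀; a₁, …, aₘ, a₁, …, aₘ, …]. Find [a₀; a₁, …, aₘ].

a₀ = ⌊√458⌋ = 21.
With m₀=0, d₀=1 and mₖ₊₁ = dₖaₖ − mₖ, dₖ₊₁ = (n − mₖ₊₁²)/dₖ, aₖ₊₁ = ⌊(a₀+mₖ₊₁)/dₖ₊₁⌋:
  k=1: m=21, d=17, a=2
  k=2: m=13, d=17, a=2
  k=3: m=21, d=1, a=42
d=1 and a=2a₀=42 at k=3, so the next step gives (m, d) = (21, 17) again — its k=1 value — and the period has length 3.

[21; 2, 2, 42]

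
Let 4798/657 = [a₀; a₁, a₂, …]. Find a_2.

4798 = 7·657 + 199   →  a_0 = 7
657 = 3·199 + 60   →  a_1 = 3
199 = 3·60 + 19   →  a_2 = 3

3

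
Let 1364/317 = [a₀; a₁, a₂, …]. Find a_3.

1364 = 4·317 + 96   →  a_0 = 4
317 = 3·96 + 29   →  a_1 = 3
96 = 3·29 + 9   →  a_2 = 3
29 = 3·9 + 2   →  a_3 = 3

3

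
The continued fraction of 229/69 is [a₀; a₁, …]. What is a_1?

3

229 = 3·69 + 22   →  a_0 = 3
69 = 3·22 + 3   →  a_1 = 3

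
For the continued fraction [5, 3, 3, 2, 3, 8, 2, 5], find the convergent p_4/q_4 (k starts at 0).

419/79

Using pₖ = aₖpₖ₋₁ + pₖ₋₂, qₖ = aₖqₖ₋₁ + qₖ₋₂ (with p₋₁=1, p₋₂=0, q₋₁=0, q₋₂=1):
  k=0: a=5, p=5, q=1
  k=1: a=3, p=16, q=3
  k=2: a=3, p=53, q=10
  k=3: a=2, p=122, q=23
  k=4: a=3, p=419, q=79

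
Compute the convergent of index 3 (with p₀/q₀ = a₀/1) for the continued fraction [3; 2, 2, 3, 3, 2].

Using pₖ = aₖpₖ₋₁ + pₖ₋₂, qₖ = aₖqₖ₋₁ + qₖ₋₂ (with p₋₁=1, p₋₂=0, q₋₁=0, q₋₂=1):
  k=0: a=3, p=3, q=1
  k=1: a=2, p=7, q=2
  k=2: a=2, p=17, q=5
  k=3: a=3, p=58, q=17

58/17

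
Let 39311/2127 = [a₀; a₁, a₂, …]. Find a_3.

3

39311 = 18·2127 + 1025   →  a_0 = 18
2127 = 2·1025 + 77   →  a_1 = 2
1025 = 13·77 + 24   →  a_2 = 13
77 = 3·24 + 5   →  a_3 = 3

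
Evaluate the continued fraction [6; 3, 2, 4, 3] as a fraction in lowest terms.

629/100

Using pₖ = aₖpₖ₋₁ + pₖ₋₂ and qₖ = aₖqₖ₋₁ + qₖ₋₂:
  k=0: a=6, p=6, q=1
  k=1: a=3, p=19, q=3
  k=2: a=2, p=44, q=7
  k=3: a=4, p=195, q=31
  k=4: a=3, p=629, q=100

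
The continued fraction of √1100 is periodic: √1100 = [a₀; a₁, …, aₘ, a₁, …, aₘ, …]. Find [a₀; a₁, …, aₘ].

[33; 6, 66]

a₀ = ⌊√1100⌋ = 33.
With m₀=0, d₀=1 and mₖ₊₁ = dₖaₖ − mₖ, dₖ₊₁ = (n − mₖ₊₁²)/dₖ, aₖ₊₁ = ⌊(a₀+mₖ₊₁)/dₖ₊₁⌋:
  k=1: m=33, d=11, a=6
  k=2: m=33, d=1, a=66
d=1 and a=2a₀=66 at k=2, so the next step gives (m, d) = (33, 11) again — its k=1 value — and the period has length 2.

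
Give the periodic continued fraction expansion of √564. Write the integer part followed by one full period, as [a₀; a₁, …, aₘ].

a₀ = ⌊√564⌋ = 23.
With m₀=0, d₀=1 and mₖ₊₁ = dₖaₖ − mₖ, dₖ₊₁ = (n − mₖ₊₁²)/dₖ, aₖ₊₁ = ⌊(a₀+mₖ₊₁)/dₖ₊₁⌋:
  k=1: m=23, d=35, a=1
  k=2: m=12, d=12, a=2
  k=3: m=12, d=35, a=1
  k=4: m=23, d=1, a=46
d=1 and a=2a₀=46 at k=4, so the next step gives (m, d) = (23, 35) again — its k=1 value — and the period has length 4.

[23; 1, 2, 1, 46]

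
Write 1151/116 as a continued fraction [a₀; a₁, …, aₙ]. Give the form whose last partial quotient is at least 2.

1151 = 9×116 + 107
116 = 1×107 + 9
107 = 11×9 + 8
9 = 1×8 + 1
8 = 8×1 + 0  (stop)
So 1151/116 = [9; 1, 11, 1, 8].

[9; 1, 11, 1, 8]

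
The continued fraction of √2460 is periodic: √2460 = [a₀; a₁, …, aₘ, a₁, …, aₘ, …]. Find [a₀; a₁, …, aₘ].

a₀ = ⌊√2460⌋ = 49.
With m₀=0, d₀=1 and mₖ₊₁ = dₖaₖ − mₖ, dₖ₊₁ = (n − mₖ₊₁²)/dₖ, aₖ₊₁ = ⌊(a₀+mₖ₊₁)/dₖ₊₁⌋:
  k=1: m=49, d=59, a=1
  k=2: m=10, d=40, a=1
  k=3: m=30, d=39, a=2
  k=4: m=48, d=4, a=24
  k=5: m=48, d=39, a=2
  k=6: m=30, d=40, a=1
  k=7: m=10, d=59, a=1
  k=8: m=49, d=1, a=98
d=1 and a=2a₀=98 at k=8, so the next step gives (m, d) = (49, 59) again — its k=1 value — and the period has length 8.

[49; 1, 1, 2, 24, 2, 1, 1, 98]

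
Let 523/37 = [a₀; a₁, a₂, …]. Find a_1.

7

523 = 14·37 + 5   →  a_0 = 14
37 = 7·5 + 2   →  a_1 = 7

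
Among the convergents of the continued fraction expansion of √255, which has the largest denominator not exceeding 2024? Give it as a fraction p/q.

16336/1023

√255 = [15; 1, 30, …] (period length 2).
Convergents:
  p_0/q_0 = 15/1
  p_1/q_1 = 16/1
  p_2/q_2 = 495/31
  p_3/q_3 = 511/32
  p_4/q_4 = 15825/991
  p_5/q_5 = 16336/1023
  p_6/q_6 = 505905/31681
q_5 = 1023 ≤ 2024 < 31681 = q_6, so the answer is 16336/1023.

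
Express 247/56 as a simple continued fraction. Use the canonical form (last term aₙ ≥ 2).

247 = 4×56 + 23
56 = 2×23 + 10
23 = 2×10 + 3
10 = 3×3 + 1
3 = 3×1 + 0  (stop)
So 247/56 = [4; 2, 2, 3, 3].

[4; 2, 2, 3, 3]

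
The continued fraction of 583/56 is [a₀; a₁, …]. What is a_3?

583 = 10·56 + 23   →  a_0 = 10
56 = 2·23 + 10   →  a_1 = 2
23 = 2·10 + 3   →  a_2 = 2
10 = 3·3 + 1   →  a_3 = 3

3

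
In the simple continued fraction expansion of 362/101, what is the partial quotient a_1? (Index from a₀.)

362 = 3·101 + 59   →  a_0 = 3
101 = 1·59 + 42   →  a_1 = 1

1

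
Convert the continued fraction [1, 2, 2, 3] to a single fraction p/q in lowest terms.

Fold from the inside: start with 3/1.
  2 + 1/3 = 7/3
  2 + 3/7 = 17/7
  1 + 7/17 = 24/17

24/17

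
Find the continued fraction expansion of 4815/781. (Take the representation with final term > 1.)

[6; 6, 18, 2, 3]

4815 = 6×781 + 129
781 = 6×129 + 7
129 = 18×7 + 3
7 = 2×3 + 1
3 = 3×1 + 0  (stop)
So 4815/781 = [6; 6, 18, 2, 3].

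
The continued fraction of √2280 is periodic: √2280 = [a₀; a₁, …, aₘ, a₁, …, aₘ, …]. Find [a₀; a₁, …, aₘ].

[47; 1, 2, 1, 94]

a₀ = ⌊√2280⌋ = 47.
With m₀=0, d₀=1 and mₖ₊₁ = dₖaₖ − mₖ, dₖ₊₁ = (n − mₖ₊₁²)/dₖ, aₖ₊₁ = ⌊(a₀+mₖ₊₁)/dₖ₊₁⌋:
  k=1: m=47, d=71, a=1
  k=2: m=24, d=24, a=2
  k=3: m=24, d=71, a=1
  k=4: m=47, d=1, a=94
d=1 and a=2a₀=94 at k=4, so the next step gives (m, d) = (47, 71) again — its k=1 value — and the period has length 4.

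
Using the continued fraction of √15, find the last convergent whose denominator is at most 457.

1677/433

√15 = [3; 1, 6, …] (period length 2).
Convergents:
  p_0/q_0 = 3/1
  p_1/q_1 = 4/1
  p_2/q_2 = 27/7
  p_3/q_3 = 31/8
  p_4/q_4 = 213/55
  p_5/q_5 = 244/63
  p_6/q_6 = 1677/433
  p_7/q_7 = 1921/496
q_6 = 433 ≤ 457 < 496 = q_7, so the answer is 1677/433.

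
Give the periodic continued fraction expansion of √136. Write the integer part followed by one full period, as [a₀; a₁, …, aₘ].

[11; 1, 1, 1, 22]

a₀ = ⌊√136⌋ = 11.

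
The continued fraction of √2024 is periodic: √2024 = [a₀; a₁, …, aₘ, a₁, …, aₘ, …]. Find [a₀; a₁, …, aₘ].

a₀ = ⌊√2024⌋ = 44.

[44; 1, 88]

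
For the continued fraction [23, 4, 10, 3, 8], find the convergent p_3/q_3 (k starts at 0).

2952/127

Using pₖ = aₖpₖ₋₁ + pₖ₋₂, qₖ = aₖqₖ₋₁ + qₖ₋₂ (with p₋₁=1, p₋₂=0, q₋₁=0, q₋₂=1):
  k=0: a=23, p=23, q=1
  k=1: a=4, p=93, q=4
  k=2: a=10, p=953, q=41
  k=3: a=3, p=2952, q=127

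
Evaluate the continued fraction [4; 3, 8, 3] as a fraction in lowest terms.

Fold from the inside: start with 3/1.
  8 + 1/3 = 25/3
  3 + 3/25 = 78/25
  4 + 25/78 = 337/78

337/78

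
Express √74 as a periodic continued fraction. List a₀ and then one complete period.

a₀ = ⌊√74⌋ = 8.
With m₀=0, d₀=1 and mₖ₊₁ = dₖaₖ − mₖ, dₖ₊₁ = (n − mₖ₊₁²)/dₖ, aₖ₊₁ = ⌊(a₀+mₖ₊₁)/dₖ₊₁⌋:
  k=1: m=8, d=10, a=1
  k=2: m=2, d=7, a=1
  k=3: m=5, d=7, a=1
  k=4: m=2, d=10, a=1
  k=5: m=8, d=1, a=16
d=1 and a=2a₀=16 at k=5, so the next step gives (m, d) = (8, 10) again — its k=1 value — and the period has length 5.

[8; 1, 1, 1, 1, 16]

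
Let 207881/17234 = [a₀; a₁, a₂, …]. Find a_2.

207881 = 12·17234 + 1073   →  a_0 = 12
17234 = 16·1073 + 66   →  a_1 = 16
1073 = 16·66 + 17   →  a_2 = 16

16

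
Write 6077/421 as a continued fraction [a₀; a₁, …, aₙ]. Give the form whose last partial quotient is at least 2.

6077 = 14*421 + 183
421 = 2*183 + 55
183 = 3*55 + 18
55 = 3*18 + 1
18 = 18*1 + 0  (stop)
So 6077/421 = [14; 2, 3, 3, 18].

[14; 2, 3, 3, 18]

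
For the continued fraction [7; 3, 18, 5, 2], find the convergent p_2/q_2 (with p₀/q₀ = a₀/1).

Using pₖ = aₖpₖ₋₁ + pₖ₋₂, qₖ = aₖqₖ₋₁ + qₖ₋₂ (with p₋₁=1, p₋₂=0, q₋₁=0, q₋₂=1):
  k=0: a=7, p=7, q=1
  k=1: a=3, p=22, q=3
  k=2: a=18, p=403, q=55

403/55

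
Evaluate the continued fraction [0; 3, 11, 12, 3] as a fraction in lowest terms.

Fold from the inside: start with 3/1.
  12 + 1/3 = 37/3
  11 + 3/37 = 410/37
  3 + 37/410 = 1267/410
  0 + 410/1267 = 410/1267

410/1267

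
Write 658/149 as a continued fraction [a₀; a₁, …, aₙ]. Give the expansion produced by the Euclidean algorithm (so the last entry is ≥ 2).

658 = 4*149 + 62
149 = 2*62 + 25
62 = 2*25 + 12
25 = 2*12 + 1
12 = 12*1 + 0  (stop)
So 658/149 = [4; 2, 2, 2, 12].

[4; 2, 2, 2, 12]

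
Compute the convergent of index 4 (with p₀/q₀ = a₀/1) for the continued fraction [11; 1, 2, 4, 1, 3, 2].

Using pₖ = aₖpₖ₋₁ + pₖ₋₂, qₖ = aₖqₖ₋₁ + qₖ₋₂ (with p₋₁=1, p₋₂=0, q₋₁=0, q₋₂=1):
  k=0: a=11, p=11, q=1
  k=1: a=1, p=12, q=1
  k=2: a=2, p=35, q=3
  k=3: a=4, p=152, q=13
  k=4: a=1, p=187, q=16

187/16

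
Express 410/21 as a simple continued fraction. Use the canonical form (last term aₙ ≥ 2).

410 = 19*21 + 11
21 = 1*11 + 10
11 = 1*10 + 1
10 = 10*1 + 0  (stop)
So 410/21 = [19; 1, 1, 10].

[19; 1, 1, 10]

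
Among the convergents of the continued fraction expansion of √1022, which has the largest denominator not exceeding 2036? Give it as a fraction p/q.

√1022 = [31; 1, 30, 1, 62, …] (period length 4).
Convergents:
  p_0/q_0 = 31/1
  p_1/q_1 = 32/1
  p_2/q_2 = 991/31
  p_3/q_3 = 1023/32
  p_4/q_4 = 64417/2015
  p_5/q_5 = 65440/2047
q_4 = 2015 ≤ 2036 < 2047 = q_5, so the answer is 64417/2015.

64417/2015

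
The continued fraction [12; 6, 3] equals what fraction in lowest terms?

Using pₖ = aₖpₖ₋₁ + pₖ₋₂ and qₖ = aₖqₖ₋₁ + qₖ₋₂:
  k=0: a=12, p=12, q=1
  k=1: a=6, p=73, q=6
  k=2: a=3, p=231, q=19

231/19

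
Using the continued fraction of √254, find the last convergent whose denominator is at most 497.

7889/495

√254 = [15; 1, 14, 1, 30, …] (period length 4).
Convergents:
  p_0/q_0 = 15/1
  p_1/q_1 = 16/1
  p_2/q_2 = 239/15
  p_3/q_3 = 255/16
  p_4/q_4 = 7889/495
  p_5/q_5 = 8144/511
q_4 = 495 ≤ 497 < 511 = q_5, so the answer is 7889/495.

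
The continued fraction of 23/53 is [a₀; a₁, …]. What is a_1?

23 = 0·53 + 23   →  a_0 = 0
53 = 2·23 + 7   →  a_1 = 2

2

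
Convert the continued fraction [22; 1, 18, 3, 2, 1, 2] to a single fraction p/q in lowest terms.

Using pₖ = aₖpₖ₋₁ + pₖ₋₂ and qₖ = aₖqₖ₋₁ + qₖ₋₂:
  k=0: a=22, p=22, q=1
  k=1: a=1, p=23, q=1
  k=2: a=18, p=436, q=19
  k=3: a=3, p=1331, q=58
  k=4: a=2, p=3098, q=135
  k=5: a=1, p=4429, q=193
  k=6: a=2, p=11956, q=521

11956/521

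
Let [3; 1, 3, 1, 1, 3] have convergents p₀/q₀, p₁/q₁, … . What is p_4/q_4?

Using pₖ = aₖpₖ₋₁ + pₖ₋₂, qₖ = aₖqₖ₋₁ + qₖ₋₂ (with p₋₁=1, p₋₂=0, q₋₁=0, q₋₂=1):
  k=0: a=3, p=3, q=1
  k=1: a=1, p=4, q=1
  k=2: a=3, p=15, q=4
  k=3: a=1, p=19, q=5
  k=4: a=1, p=34, q=9

34/9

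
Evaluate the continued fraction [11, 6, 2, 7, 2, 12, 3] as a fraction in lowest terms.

Fold from the inside: start with 3/1.
  12 + 1/3 = 37/3
  2 + 3/37 = 77/37
  7 + 37/77 = 576/77
  2 + 77/576 = 1229/576
  6 + 576/1229 = 7950/1229
  11 + 1229/7950 = 88679/7950

88679/7950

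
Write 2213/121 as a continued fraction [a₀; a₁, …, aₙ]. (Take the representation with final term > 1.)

[18; 3, 2, 5, 3]

2213 = 18*121 + 35
121 = 3*35 + 16
35 = 2*16 + 3
16 = 5*3 + 1
3 = 3*1 + 0  (stop)
So 2213/121 = [18; 3, 2, 5, 3].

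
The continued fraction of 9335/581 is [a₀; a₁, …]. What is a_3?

8

9335 = 16·581 + 39   →  a_0 = 16
581 = 14·39 + 35   →  a_1 = 14
39 = 1·35 + 4   →  a_2 = 1
35 = 8·4 + 3   →  a_3 = 8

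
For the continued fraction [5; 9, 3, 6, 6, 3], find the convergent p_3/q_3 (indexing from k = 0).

Using pₖ = aₖpₖ₋₁ + pₖ₋₂, qₖ = aₖqₖ₋₁ + qₖ₋₂ (with p₋₁=1, p₋₂=0, q₋₁=0, q₋₂=1):
  k=0: a=5, p=5, q=1
  k=1: a=9, p=46, q=9
  k=2: a=3, p=143, q=28
  k=3: a=6, p=904, q=177

904/177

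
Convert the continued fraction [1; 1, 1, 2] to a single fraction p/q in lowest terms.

8/5

Using pₖ = aₖpₖ₋₁ + pₖ₋₂ and qₖ = aₖqₖ₋₁ + qₖ₋₂:
  k=0: a=1, p=1, q=1
  k=1: a=1, p=2, q=1
  k=2: a=1, p=3, q=2
  k=3: a=2, p=8, q=5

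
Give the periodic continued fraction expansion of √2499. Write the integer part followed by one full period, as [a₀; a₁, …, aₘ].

a₀ = ⌊√2499⌋ = 49.
With m₀=0, d₀=1 and mₖ₊₁ = dₖaₖ − mₖ, dₖ₊₁ = (n − mₖ₊₁²)/dₖ, aₖ₊₁ = ⌊(a₀+mₖ₊₁)/dₖ₊₁⌋:
  k=1: m=49, d=98, a=1
  k=2: m=49, d=1, a=98
d=1 and a=2a₀=98 at k=2, so the next step gives (m, d) = (49, 98) again — its k=1 value — and the period has length 2.

[49; 1, 98]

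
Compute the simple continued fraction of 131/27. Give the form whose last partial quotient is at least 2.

[4; 1, 5, 1, 3]

131 = 4·27 + 23
27 = 1·23 + 4
23 = 5·4 + 3
4 = 1·3 + 1
3 = 3·1 + 0  (stop)
So 131/27 = [4; 1, 5, 1, 3].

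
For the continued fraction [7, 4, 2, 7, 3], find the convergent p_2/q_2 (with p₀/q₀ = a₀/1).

65/9

Using pₖ = aₖpₖ₋₁ + pₖ₋₂, qₖ = aₖqₖ₋₁ + qₖ₋₂ (with p₋₁=1, p₋₂=0, q₋₁=0, q₋₂=1):
  k=0: a=7, p=7, q=1
  k=1: a=4, p=29, q=4
  k=2: a=2, p=65, q=9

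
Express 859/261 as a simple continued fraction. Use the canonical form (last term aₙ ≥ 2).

[3; 3, 2, 3, 3, 3]

859 = 3×261 + 76
261 = 3×76 + 33
76 = 2×33 + 10
33 = 3×10 + 3
10 = 3×3 + 1
3 = 3×1 + 0  (stop)
So 859/261 = [3; 3, 2, 3, 3, 3].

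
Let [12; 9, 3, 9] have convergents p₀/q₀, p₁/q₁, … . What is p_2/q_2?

Using pₖ = aₖpₖ₋₁ + pₖ₋₂, qₖ = aₖqₖ₋₁ + qₖ₋₂ (with p₋₁=1, p₋₂=0, q₋₁=0, q₋₂=1):
  k=0: a=12, p=12, q=1
  k=1: a=9, p=109, q=9
  k=2: a=3, p=339, q=28

339/28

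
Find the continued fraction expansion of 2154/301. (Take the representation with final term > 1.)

[7; 6, 2, 2, 9]

2154 = 7×301 + 47
301 = 6×47 + 19
47 = 2×19 + 9
19 = 2×9 + 1
9 = 9×1 + 0  (stop)
So 2154/301 = [7; 6, 2, 2, 9].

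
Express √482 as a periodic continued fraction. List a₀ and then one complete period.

a₀ = ⌊√482⌋ = 21.
With m₀=0, d₀=1 and mₖ₊₁ = dₖaₖ − mₖ, dₖ₊₁ = (n − mₖ₊₁²)/dₖ, aₖ₊₁ = ⌊(a₀+mₖ₊₁)/dₖ₊₁⌋:
  k=1: m=21, d=41, a=1
  k=2: m=20, d=2, a=20
  k=3: m=20, d=41, a=1
  k=4: m=21, d=1, a=42
d=1 and a=2a₀=42 at k=4, so the next step gives (m, d) = (21, 41) again — its k=1 value — and the period has length 4.

[21; 1, 20, 1, 42]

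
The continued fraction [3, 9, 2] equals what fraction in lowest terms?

59/19

Fold from the inside: start with 2/1.
  9 + 1/2 = 19/2
  3 + 2/19 = 59/19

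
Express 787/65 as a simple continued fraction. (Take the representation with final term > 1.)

787 = 12*65 + 7
65 = 9*7 + 2
7 = 3*2 + 1
2 = 2*1 + 0  (stop)
So 787/65 = [12; 9, 3, 2].

[12; 9, 3, 2]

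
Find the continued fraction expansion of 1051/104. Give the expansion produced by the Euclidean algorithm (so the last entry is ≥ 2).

[10; 9, 2, 5]

1051 = 10*104 + 11
104 = 9*11 + 5
11 = 2*5 + 1
5 = 5*1 + 0  (stop)
So 1051/104 = [10; 9, 2, 5].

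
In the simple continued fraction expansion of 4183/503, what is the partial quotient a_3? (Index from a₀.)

8

4183 = 8·503 + 159   →  a_0 = 8
503 = 3·159 + 26   →  a_1 = 3
159 = 6·26 + 3   →  a_2 = 6
26 = 8·3 + 2   →  a_3 = 8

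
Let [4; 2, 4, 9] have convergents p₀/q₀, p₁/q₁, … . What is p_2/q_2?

Using pₖ = aₖpₖ₋₁ + pₖ₋₂, qₖ = aₖqₖ₋₁ + qₖ₋₂ (with p₋₁=1, p₋₂=0, q₋₁=0, q₋₂=1):
  k=0: a=4, p=4, q=1
  k=1: a=2, p=9, q=2
  k=2: a=4, p=40, q=9

40/9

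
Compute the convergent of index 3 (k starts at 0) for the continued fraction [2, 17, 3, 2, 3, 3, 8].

249/121

Using pₖ = aₖpₖ₋₁ + pₖ₋₂, qₖ = aₖqₖ₋₁ + qₖ₋₂ (with p₋₁=1, p₋₂=0, q₋₁=0, q₋₂=1):
  k=0: a=2, p=2, q=1
  k=1: a=17, p=35, q=17
  k=2: a=3, p=107, q=52
  k=3: a=2, p=249, q=121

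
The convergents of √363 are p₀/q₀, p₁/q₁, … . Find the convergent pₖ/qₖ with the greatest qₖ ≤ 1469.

√363 = [19; 19, 38, …] (period length 2).
Convergents:
  p_0/q_0 = 19/1
  p_1/q_1 = 362/19
  p_2/q_2 = 13775/723
  p_3/q_3 = 262087/13756
q_2 = 723 ≤ 1469 < 13756 = q_3, so the answer is 13775/723.

13775/723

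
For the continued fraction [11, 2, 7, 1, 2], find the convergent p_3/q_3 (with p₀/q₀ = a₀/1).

195/17

Using pₖ = aₖpₖ₋₁ + pₖ₋₂, qₖ = aₖqₖ₋₁ + qₖ₋₂ (with p₋₁=1, p₋₂=0, q₋₁=0, q₋₂=1):
  k=0: a=11, p=11, q=1
  k=1: a=2, p=23, q=2
  k=2: a=7, p=172, q=15
  k=3: a=1, p=195, q=17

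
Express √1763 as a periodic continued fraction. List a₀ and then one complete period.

[41; 1, 82]

a₀ = ⌊√1763⌋ = 41.
With m₀=0, d₀=1 and mₖ₊₁ = dₖaₖ − mₖ, dₖ₊₁ = (n − mₖ₊₁²)/dₖ, aₖ₊₁ = ⌊(a₀+mₖ₊₁)/dₖ₊₁⌋:
  k=1: m=41, d=82, a=1
  k=2: m=41, d=1, a=82
d=1 and a=2a₀=82 at k=2, so the next step gives (m, d) = (41, 82) again — its k=1 value — and the period has length 2.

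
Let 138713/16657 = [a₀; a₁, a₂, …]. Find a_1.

138713 = 8·16657 + 5457   →  a_0 = 8
16657 = 3·5457 + 286   →  a_1 = 3

3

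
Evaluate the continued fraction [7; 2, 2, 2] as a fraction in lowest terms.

89/12

Fold from the inside: start with 2/1.
  2 + 1/2 = 5/2
  2 + 2/5 = 12/5
  7 + 5/12 = 89/12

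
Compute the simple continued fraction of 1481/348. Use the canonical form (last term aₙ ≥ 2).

[4; 3, 1, 10, 8]

1481 = 4*348 + 89
348 = 3*89 + 81
89 = 1*81 + 8
81 = 10*8 + 1
8 = 8*1 + 0  (stop)
So 1481/348 = [4; 3, 1, 10, 8].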